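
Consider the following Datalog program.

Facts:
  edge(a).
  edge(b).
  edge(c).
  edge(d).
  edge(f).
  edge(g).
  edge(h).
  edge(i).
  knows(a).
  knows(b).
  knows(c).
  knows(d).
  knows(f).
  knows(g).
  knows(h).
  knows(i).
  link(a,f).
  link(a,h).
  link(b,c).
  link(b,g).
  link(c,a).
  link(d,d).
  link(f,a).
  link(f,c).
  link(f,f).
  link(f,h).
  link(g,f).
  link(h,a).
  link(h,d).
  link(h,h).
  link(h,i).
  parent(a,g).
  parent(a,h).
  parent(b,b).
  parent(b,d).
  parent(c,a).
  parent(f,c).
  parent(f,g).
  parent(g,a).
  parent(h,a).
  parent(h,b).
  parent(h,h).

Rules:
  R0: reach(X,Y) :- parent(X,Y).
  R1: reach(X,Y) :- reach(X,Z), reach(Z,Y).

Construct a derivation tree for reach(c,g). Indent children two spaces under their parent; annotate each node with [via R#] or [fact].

round 1: derive reach(a,g) via R0 from parent(a,g)
round 1: derive reach(a,h) via R0 from parent(a,h)
round 1: derive reach(b,b) via R0 from parent(b,b)
round 1: derive reach(b,d) via R0 from parent(b,d)
round 1: derive reach(c,a) via R0 from parent(c,a)
round 1: derive reach(f,c) via R0 from parent(f,c)
round 1: derive reach(f,g) via R0 from parent(f,g)
round 1: derive reach(g,a) via R0 from parent(g,a)
round 1: derive reach(h,a) via R0 from parent(h,a)
round 1: derive reach(h,b) via R0 from parent(h,b)
round 1: derive reach(h,h) via R0 from parent(h,h)
round 2: derive reach(a,a) via R1 from reach(a,g), reach(g,a)
round 2: derive reach(a,b) via R1 from reach(a,h), reach(h,b)
round 2: derive reach(c,g) via R1 from reach(c,a), reach(a,g)
round 2: derive reach(c,h) via R1 from reach(c,a), reach(a,h)
round 2: derive reach(f,a) via R1 from reach(f,c), reach(c,a)
round 2: derive reach(g,g) via R1 from reach(g,a), reach(a,g)
round 2: derive reach(g,h) via R1 from reach(g,a), reach(a,h)
round 2: derive reach(h,d) via R1 from reach(h,b), reach(b,d)
round 2: derive reach(h,g) via R1 from reach(h,a), reach(a,g)
round 3: derive reach(a,d) via R1 from reach(a,b), reach(b,d)
round 3: derive reach(c,b) via R1 from reach(c,a), reach(a,b)
round 3: derive reach(c,d) via R1 from reach(c,h), reach(h,d)
round 3: derive reach(f,b) via R1 from reach(f,a), reach(a,b)
round 3: derive reach(f,h) via R1 from reach(f,a), reach(a,h)
round 3: derive reach(g,b) via R1 from reach(g,a), reach(a,b)
round 3: derive reach(g,d) via R1 from reach(g,h), reach(h,d)
round 4: derive reach(f,d) via R1 from reach(f,a), reach(a,d)

reach(c,g)  [via R1]
  reach(c,a)  [via R0]
    parent(c,a)  [fact]
  reach(a,g)  [via R0]
    parent(a,g)  [fact]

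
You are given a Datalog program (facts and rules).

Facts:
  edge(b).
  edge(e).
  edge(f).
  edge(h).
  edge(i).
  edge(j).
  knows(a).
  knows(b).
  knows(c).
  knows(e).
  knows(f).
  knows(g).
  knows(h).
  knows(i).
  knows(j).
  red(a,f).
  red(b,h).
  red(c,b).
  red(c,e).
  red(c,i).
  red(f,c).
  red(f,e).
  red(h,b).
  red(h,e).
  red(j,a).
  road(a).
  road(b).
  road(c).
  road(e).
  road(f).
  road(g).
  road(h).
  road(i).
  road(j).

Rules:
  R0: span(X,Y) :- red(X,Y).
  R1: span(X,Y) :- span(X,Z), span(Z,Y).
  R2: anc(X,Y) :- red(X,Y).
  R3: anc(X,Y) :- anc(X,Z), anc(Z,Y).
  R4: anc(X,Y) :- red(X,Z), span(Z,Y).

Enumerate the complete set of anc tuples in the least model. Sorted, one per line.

round 1: derive span(a,f) via R0 from red(a,f)
round 1: derive span(b,h) via R0 from red(b,h)
round 1: derive span(c,b) via R0 from red(c,b)
round 1: derive span(c,e) via R0 from red(c,e)
round 1: derive span(c,i) via R0 from red(c,i)
round 1: derive span(f,c) via R0 from red(f,c)
round 1: derive span(f,e) via R0 from red(f,e)
round 1: derive span(h,b) via R0 from red(h,b)
round 1: derive span(h,e) via R0 from red(h,e)
round 1: derive span(j,a) via R0 from red(j,a)
round 1: derive anc(a,f) via R2 from red(a,f)
round 1: derive anc(b,h) via R2 from red(b,h)
round 1: derive anc(c,b) via R2 from red(c,b)
round 1: derive anc(c,e) via R2 from red(c,e)
round 1: derive anc(c,i) via R2 from red(c,i)
round 1: derive anc(f,c) via R2 from red(f,c)
round 1: derive anc(f,e) via R2 from red(f,e)
round 1: derive anc(h,b) via R2 from red(h,b)
round 1: derive anc(h,e) via R2 from red(h,e)
round 1: derive anc(j,a) via R2 from red(j,a)
round 2: derive span(a,c) via R1 from span(a,f), span(f,c)
round 2: derive span(a,e) via R1 from span(a,f), span(f,e)
round 2: derive span(b,b) via R1 from span(b,h), span(h,b)
round 2: derive span(b,e) via R1 from span(b,h), span(h,e)
round 2: derive span(c,h) via R1 from span(c,b), span(b,h)
round 2: derive span(f,b) via R1 from span(f,c), span(c,b)
round 2: derive span(f,i) via R1 from span(f,c), span(c,i)
round 2: derive span(h,h) via R1 from span(h,b), span(b,h)
round 2: derive span(j,f) via R1 from span(j,a), span(a,f)
round 2: derive anc(a,c) via R3 from anc(a,f), anc(f,c)
round 2: derive anc(a,e) via R3 from anc(a,f), anc(f,e)
round 2: derive anc(b,b) via R3 from anc(b,h), anc(h,b)
round 2: derive anc(b,e) via R3 from anc(b,h), anc(h,e)
round 2: derive anc(c,h) via R3 from anc(c,b), anc(b,h)
round 2: derive anc(f,b) via R3 from anc(f,c), anc(c,b)
round 2: derive anc(f,i) via R3 from anc(f,c), anc(c,i)
round 2: derive anc(h,h) via R3 from anc(h,b), anc(b,h)
round 2: derive anc(j,f) via R3 from anc(j,a), anc(a,f)
round 3: derive span(a,b) via R1 from span(a,c), span(c,b)
round 3: derive span(a,h) via R1 from span(a,c), span(c,h)
round 3: derive span(a,i) via R1 from span(a,c), span(c,i)
round 3: derive span(f,h) via R1 from span(f,b), span(b,h)
round 3: derive span(j,b) via R1 from span(j,f), span(f,b)
round 3: derive span(j,c) via R1 from span(j,a), span(a,c)
round 3: derive span(j,e) via R1 from span(j,a), span(a,e)
round 3: derive span(j,i) via R1 from span(j,f), span(f,i)
round 3: derive anc(a,b) via R3 from anc(a,c), anc(c,b)
round 3: derive anc(a,h) via R3 from anc(a,c), anc(c,h)
round 3: derive anc(a,i) via R3 from anc(a,c), anc(c,i)
round 3: derive anc(f,h) via R3 from anc(f,b), anc(b,h)
round 3: derive anc(j,b) via R3 from anc(j,f), anc(f,b)
round 3: derive anc(j,c) via R3 from anc(j,a), anc(a,c)
round 3: derive anc(j,e) via R3 from anc(j,a), anc(a,e)
round 3: derive anc(j,i) via R3 from anc(j,f), anc(f,i)
round 4: derive span(j,h) via R1 from span(j,a), span(a,h)
round 4: derive anc(j,h) via R3 from anc(j,a), anc(a,h)

anc(a,b)
anc(a,c)
anc(a,e)
anc(a,f)
anc(a,h)
anc(a,i)
anc(b,b)
anc(b,e)
anc(b,h)
anc(c,b)
anc(c,e)
anc(c,h)
anc(c,i)
anc(f,b)
anc(f,c)
anc(f,e)
anc(f,h)
anc(f,i)
anc(h,b)
anc(h,e)
anc(h,h)
anc(j,a)
anc(j,b)
anc(j,c)
anc(j,e)
anc(j,f)
anc(j,h)
anc(j,i)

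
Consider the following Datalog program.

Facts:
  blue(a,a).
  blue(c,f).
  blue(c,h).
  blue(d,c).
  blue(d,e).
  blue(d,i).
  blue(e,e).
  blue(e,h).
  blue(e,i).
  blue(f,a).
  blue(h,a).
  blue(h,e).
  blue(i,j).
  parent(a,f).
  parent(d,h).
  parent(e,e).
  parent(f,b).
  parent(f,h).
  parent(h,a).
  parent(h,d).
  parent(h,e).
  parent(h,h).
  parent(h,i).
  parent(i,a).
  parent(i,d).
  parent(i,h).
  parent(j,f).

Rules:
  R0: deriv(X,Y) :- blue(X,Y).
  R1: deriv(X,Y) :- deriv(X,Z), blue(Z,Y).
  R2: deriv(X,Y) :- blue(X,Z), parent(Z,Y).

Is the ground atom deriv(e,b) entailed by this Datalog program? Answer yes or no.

no

round 1: derive deriv(a,a) via R0 from blue(a,a)
round 1: derive deriv(c,f) via R0 from blue(c,f)
round 1: derive deriv(c,h) via R0 from blue(c,h)
round 1: derive deriv(d,c) via R0 from blue(d,c)
round 1: derive deriv(d,e) via R0 from blue(d,e)
round 1: derive deriv(d,i) via R0 from blue(d,i)
round 1: derive deriv(e,e) via R0 from blue(e,e)
round 1: derive deriv(e,h) via R0 from blue(e,h)
round 1: derive deriv(e,i) via R0 from blue(e,i)
round 1: derive deriv(f,a) via R0 from blue(f,a)
round 1: derive deriv(h,a) via R0 from blue(h,a)
round 1: derive deriv(h,e) via R0 from blue(h,e)
round 1: derive deriv(i,j) via R0 from blue(i,j)
round 1: derive deriv(a,f) via R2 from blue(a,a), parent(a,f)
round 1: derive deriv(c,a) via R2 from blue(c,h), parent(h,a)
round 1: derive deriv(c,b) via R2 from blue(c,f), parent(f,b)
round 1: derive deriv(c,d) via R2 from blue(c,h), parent(h,d)
round 1: derive deriv(c,e) via R2 from blue(c,h), parent(h,e)
round 1: derive deriv(c,i) via R2 from blue(c,h), parent(h,i)
round 1: derive deriv(d,a) via R2 from blue(d,i), parent(i,a)
round 1: derive deriv(d,d) via R2 from blue(d,i), parent(i,d)
round 1: derive deriv(d,h) via R2 from blue(d,i), parent(i,h)
round 1: derive deriv(e,a) via R2 from blue(e,h), parent(h,a)
round 1: derive deriv(e,d) via R2 from blue(e,h), parent(h,d)
round 1: derive deriv(f,f) via R2 from blue(f,a), parent(a,f)
round 1: derive deriv(h,f) via R2 from blue(h,a), parent(a,f)
round 1: derive deriv(i,f) via R2 from blue(i,j), parent(j,f)
round 2: derive deriv(c,c) via R1 from deriv(c,d), blue(d,c)
round 2: derive deriv(c,j) via R1 from deriv(c,i), blue(i,j)
round 2: derive deriv(d,f) via R1 from deriv(d,c), blue(c,f)
round 2: derive deriv(d,j) via R1 from deriv(d,i), blue(i,j)
round 2: derive deriv(e,c) via R1 from deriv(e,d), blue(d,c)
round 2: derive deriv(e,j) via R1 from deriv(e,i), blue(i,j)
round 2: derive deriv(h,h) via R1 from deriv(h,e), blue(e,h)
round 2: derive deriv(h,i) via R1 from deriv(h,e), blue(e,i)
round 2: derive deriv(i,a) via R1 from deriv(i,f), blue(f,a)
round 3: derive deriv(e,f) via R1 from deriv(e,c), blue(c,f)
round 3: derive deriv(h,j) via R1 from deriv(h,i), blue(i,j)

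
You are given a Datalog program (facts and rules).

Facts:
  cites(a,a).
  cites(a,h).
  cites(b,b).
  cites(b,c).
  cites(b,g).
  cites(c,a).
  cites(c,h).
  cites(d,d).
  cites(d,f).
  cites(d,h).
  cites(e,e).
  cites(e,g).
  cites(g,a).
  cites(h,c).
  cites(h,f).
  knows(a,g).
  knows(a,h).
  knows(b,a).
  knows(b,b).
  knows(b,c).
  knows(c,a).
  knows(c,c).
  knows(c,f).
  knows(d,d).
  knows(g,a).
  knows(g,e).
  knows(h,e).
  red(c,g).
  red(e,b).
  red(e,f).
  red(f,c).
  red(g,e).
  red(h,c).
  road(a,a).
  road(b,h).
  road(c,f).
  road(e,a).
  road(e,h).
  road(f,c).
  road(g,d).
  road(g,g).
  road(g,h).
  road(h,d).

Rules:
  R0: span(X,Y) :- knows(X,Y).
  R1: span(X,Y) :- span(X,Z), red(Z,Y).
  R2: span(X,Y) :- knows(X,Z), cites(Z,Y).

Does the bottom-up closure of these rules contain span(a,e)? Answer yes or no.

round 1: derive span(a,g) via R0 from knows(a,g)
round 1: derive span(a,h) via R0 from knows(a,h)
round 1: derive span(b,a) via R0 from knows(b,a)
round 1: derive span(b,b) via R0 from knows(b,b)
round 1: derive span(b,c) via R0 from knows(b,c)
round 1: derive span(c,a) via R0 from knows(c,a)
round 1: derive span(c,c) via R0 from knows(c,c)
round 1: derive span(c,f) via R0 from knows(c,f)
round 1: derive span(d,d) via R0 from knows(d,d)
round 1: derive span(g,a) via R0 from knows(g,a)
round 1: derive span(g,e) via R0 from knows(g,e)
round 1: derive span(h,e) via R0 from knows(h,e)
round 1: derive span(a,a) via R2 from knows(a,g), cites(g,a)
round 1: derive span(a,c) via R2 from knows(a,h), cites(h,c)
round 1: derive span(a,f) via R2 from knows(a,h), cites(h,f)
round 1: derive span(b,g) via R2 from knows(b,b), cites(b,g)
round 1: derive span(b,h) via R2 from knows(b,a), cites(a,h)
round 1: derive span(c,h) via R2 from knows(c,a), cites(a,h)
round 1: derive span(d,f) via R2 from knows(d,d), cites(d,f)
round 1: derive span(d,h) via R2 from knows(d,d), cites(d,h)
round 1: derive span(g,g) via R2 from knows(g,e), cites(e,g)
round 1: derive span(g,h) via R2 from knows(g,a), cites(a,h)
round 1: derive span(h,g) via R2 from knows(h,e), cites(e,g)
round 2: derive span(a,e) via R1 from span(a,g), red(g,e)
round 2: derive span(b,e) via R1 from span(b,g), red(g,e)
round 2: derive span(c,g) via R1 from span(c,c), red(c,g)
round 2: derive span(d,c) via R1 from span(d,f), red(f,c)
round 2: derive span(g,b) via R1 from span(g,e), red(e,b)
round 2: derive span(g,c) via R1 from span(g,h), red(h,c)
round 2: derive span(g,f) via R1 from span(g,e), red(e,f)
round 2: derive span(h,b) via R1 from span(h,e), red(e,b)
round 2: derive span(h,f) via R1 from span(h,e), red(e,f)
round 3: derive span(a,b) via R1 from span(a,e), red(e,b)
round 3: derive span(b,f) via R1 from span(b,e), red(e,f)
round 3: derive span(c,e) via R1 from span(c,g), red(g,e)
round 3: derive span(d,g) via R1 from span(d,c), red(c,g)
round 3: derive span(h,c) via R1 from span(h,f), red(f,c)
round 4: derive span(c,b) via R1 from span(c,e), red(e,b)
round 4: derive span(d,e) via R1 from span(d,g), red(g,e)
round 5: derive span(d,b) via R1 from span(d,e), red(e,b)

yes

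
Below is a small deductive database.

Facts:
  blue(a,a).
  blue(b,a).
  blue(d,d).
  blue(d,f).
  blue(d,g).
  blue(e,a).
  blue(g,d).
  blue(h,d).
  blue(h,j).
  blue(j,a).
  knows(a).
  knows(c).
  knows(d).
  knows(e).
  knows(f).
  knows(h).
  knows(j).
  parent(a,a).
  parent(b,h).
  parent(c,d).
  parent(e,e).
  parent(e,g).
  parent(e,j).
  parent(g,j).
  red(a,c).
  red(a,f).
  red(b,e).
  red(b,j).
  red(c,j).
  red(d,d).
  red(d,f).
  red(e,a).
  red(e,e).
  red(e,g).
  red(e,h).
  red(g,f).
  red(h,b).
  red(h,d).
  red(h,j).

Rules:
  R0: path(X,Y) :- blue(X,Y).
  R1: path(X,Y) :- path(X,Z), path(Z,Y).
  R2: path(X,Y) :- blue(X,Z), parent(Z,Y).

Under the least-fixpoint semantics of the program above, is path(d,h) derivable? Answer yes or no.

no

round 1: derive path(a,a) via R0 from blue(a,a)
round 1: derive path(b,a) via R0 from blue(b,a)
round 1: derive path(d,d) via R0 from blue(d,d)
round 1: derive path(d,f) via R0 from blue(d,f)
round 1: derive path(d,g) via R0 from blue(d,g)
round 1: derive path(e,a) via R0 from blue(e,a)
round 1: derive path(g,d) via R0 from blue(g,d)
round 1: derive path(h,d) via R0 from blue(h,d)
round 1: derive path(h,j) via R0 from blue(h,j)
round 1: derive path(j,a) via R0 from blue(j,a)
round 1: derive path(d,j) via R2 from blue(d,g), parent(g,j)
round 2: derive path(d,a) via R1 from path(d,j), path(j,a)
round 2: derive path(g,f) via R1 from path(g,d), path(d,f)
round 2: derive path(g,g) via R1 from path(g,d), path(d,g)
round 2: derive path(g,j) via R1 from path(g,d), path(d,j)
round 2: derive path(h,a) via R1 from path(h,j), path(j,a)
round 2: derive path(h,f) via R1 from path(h,d), path(d,f)
round 2: derive path(h,g) via R1 from path(h,d), path(d,g)
round 3: derive path(g,a) via R1 from path(g,d), path(d,a)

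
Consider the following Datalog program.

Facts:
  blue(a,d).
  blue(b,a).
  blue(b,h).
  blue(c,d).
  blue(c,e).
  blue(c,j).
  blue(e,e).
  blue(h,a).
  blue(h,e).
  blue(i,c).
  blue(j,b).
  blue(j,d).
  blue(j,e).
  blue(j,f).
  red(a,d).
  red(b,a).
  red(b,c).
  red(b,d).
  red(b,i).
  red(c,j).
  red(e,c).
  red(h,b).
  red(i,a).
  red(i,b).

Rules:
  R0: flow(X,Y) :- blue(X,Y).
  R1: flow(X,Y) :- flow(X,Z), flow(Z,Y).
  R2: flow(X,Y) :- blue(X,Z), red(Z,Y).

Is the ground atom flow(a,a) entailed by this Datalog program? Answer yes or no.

no

round 1: derive flow(a,d) via R0 from blue(a,d)
round 1: derive flow(b,a) via R0 from blue(b,a)
round 1: derive flow(b,h) via R0 from blue(b,h)
round 1: derive flow(c,d) via R0 from blue(c,d)
round 1: derive flow(c,e) via R0 from blue(c,e)
round 1: derive flow(c,j) via R0 from blue(c,j)
round 1: derive flow(e,e) via R0 from blue(e,e)
round 1: derive flow(h,a) via R0 from blue(h,a)
round 1: derive flow(h,e) via R0 from blue(h,e)
round 1: derive flow(i,c) via R0 from blue(i,c)
round 1: derive flow(j,b) via R0 from blue(j,b)
round 1: derive flow(j,d) via R0 from blue(j,d)
round 1: derive flow(j,e) via R0 from blue(j,e)
round 1: derive flow(j,f) via R0 from blue(j,f)
round 1: derive flow(b,b) via R2 from blue(b,h), red(h,b)
round 1: derive flow(b,d) via R2 from blue(b,a), red(a,d)
round 1: derive flow(c,c) via R2 from blue(c,e), red(e,c)
round 1: derive flow(e,c) via R2 from blue(e,e), red(e,c)
round 1: derive flow(h,c) via R2 from blue(h,e), red(e,c)
round 1: derive flow(h,d) via R2 from blue(h,a), red(a,d)
round 1: derive flow(i,j) via R2 from blue(i,c), red(c,j)
round 1: derive flow(j,a) via R2 from blue(j,b), red(b,a)
round 1: derive flow(j,c) via R2 from blue(j,b), red(b,c)
round 1: derive flow(j,i) via R2 from blue(j,b), red(b,i)
round 2: derive flow(b,c) via R1 from flow(b,h), flow(h,c)
round 2: derive flow(b,e) via R1 from flow(b,h), flow(h,e)
round 2: derive flow(c,a) via R1 from flow(c,j), flow(j,a)
round 2: derive flow(c,b) via R1 from flow(c,j), flow(j,b)
round 2: derive flow(c,f) via R1 from flow(c,j), flow(j,f)
round 2: derive flow(c,i) via R1 from flow(c,j), flow(j,i)
round 2: derive flow(e,d) via R1 from flow(e,c), flow(c,d)
round 2: derive flow(e,j) via R1 from flow(e,c), flow(c,j)
round 2: derive flow(h,j) via R1 from flow(h,c), flow(c,j)
round 2: derive flow(i,a) via R1 from flow(i,j), flow(j,a)
round 2: derive flow(i,b) via R1 from flow(i,j), flow(j,b)
round 2: derive flow(i,d) via R1 from flow(i,c), flow(c,d)
round 2: derive flow(i,e) via R1 from flow(i,c), flow(c,e)
round 2: derive flow(i,f) via R1 from flow(i,j), flow(j,f)
round 2: derive flow(i,i) via R1 from flow(i,j), flow(j,i)
round 2: derive flow(j,h) via R1 from flow(j,b), flow(b,h)
round 2: derive flow(j,j) via R1 from flow(j,c), flow(c,j)
round 3: derive flow(b,f) via R1 from flow(b,c), flow(c,f)
round 3: derive flow(b,i) via R1 from flow(b,c), flow(c,i)
round 3: derive flow(b,j) via R1 from flow(b,c), flow(c,j)
round 3: derive flow(c,h) via R1 from flow(c,b), flow(b,h)
round 3: derive flow(e,a) via R1 from flow(e,c), flow(c,a)
round 3: derive flow(e,b) via R1 from flow(e,c), flow(c,b)
round 3: derive flow(e,f) via R1 from flow(e,c), flow(c,f)
round 3: derive flow(e,h) via R1 from flow(e,j), flow(j,h)
round 3: derive flow(e,i) via R1 from flow(e,c), flow(c,i)
round 3: derive flow(h,b) via R1 from flow(h,c), flow(c,b)
round 3: derive flow(h,f) via R1 from flow(h,c), flow(c,f)
round 3: derive flow(h,h) via R1 from flow(h,j), flow(j,h)
round 3: derive flow(h,i) via R1 from flow(h,c), flow(c,i)
round 3: derive flow(i,h) via R1 from flow(i,b), flow(b,h)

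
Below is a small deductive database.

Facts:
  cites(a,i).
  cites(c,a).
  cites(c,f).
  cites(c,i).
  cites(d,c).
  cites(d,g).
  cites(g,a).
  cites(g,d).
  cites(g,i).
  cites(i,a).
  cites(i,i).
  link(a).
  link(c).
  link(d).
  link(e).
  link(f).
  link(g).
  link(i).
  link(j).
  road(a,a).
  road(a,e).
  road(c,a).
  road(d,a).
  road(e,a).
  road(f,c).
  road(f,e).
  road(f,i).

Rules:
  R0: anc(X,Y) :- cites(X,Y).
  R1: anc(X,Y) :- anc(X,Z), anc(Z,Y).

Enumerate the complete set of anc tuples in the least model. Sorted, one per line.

round 1: derive anc(a,i) via R0 from cites(a,i)
round 1: derive anc(c,a) via R0 from cites(c,a)
round 1: derive anc(c,f) via R0 from cites(c,f)
round 1: derive anc(c,i) via R0 from cites(c,i)
round 1: derive anc(d,c) via R0 from cites(d,c)
round 1: derive anc(d,g) via R0 from cites(d,g)
round 1: derive anc(g,a) via R0 from cites(g,a)
round 1: derive anc(g,d) via R0 from cites(g,d)
round 1: derive anc(g,i) via R0 from cites(g,i)
round 1: derive anc(i,a) via R0 from cites(i,a)
round 1: derive anc(i,i) via R0 from cites(i,i)
round 2: derive anc(a,a) via R1 from anc(a,i), anc(i,a)
round 2: derive anc(d,a) via R1 from anc(d,c), anc(c,a)
round 2: derive anc(d,d) via R1 from anc(d,g), anc(g,d)
round 2: derive anc(d,f) via R1 from anc(d,c), anc(c,f)
round 2: derive anc(d,i) via R1 from anc(d,c), anc(c,i)
round 2: derive anc(g,c) via R1 from anc(g,d), anc(d,c)
round 2: derive anc(g,g) via R1 from anc(g,d), anc(d,g)
round 3: derive anc(g,f) via R1 from anc(g,c), anc(c,f)

anc(a,a)
anc(a,i)
anc(c,a)
anc(c,f)
anc(c,i)
anc(d,a)
anc(d,c)
anc(d,d)
anc(d,f)
anc(d,g)
anc(d,i)
anc(g,a)
anc(g,c)
anc(g,d)
anc(g,f)
anc(g,g)
anc(g,i)
anc(i,a)
anc(i,i)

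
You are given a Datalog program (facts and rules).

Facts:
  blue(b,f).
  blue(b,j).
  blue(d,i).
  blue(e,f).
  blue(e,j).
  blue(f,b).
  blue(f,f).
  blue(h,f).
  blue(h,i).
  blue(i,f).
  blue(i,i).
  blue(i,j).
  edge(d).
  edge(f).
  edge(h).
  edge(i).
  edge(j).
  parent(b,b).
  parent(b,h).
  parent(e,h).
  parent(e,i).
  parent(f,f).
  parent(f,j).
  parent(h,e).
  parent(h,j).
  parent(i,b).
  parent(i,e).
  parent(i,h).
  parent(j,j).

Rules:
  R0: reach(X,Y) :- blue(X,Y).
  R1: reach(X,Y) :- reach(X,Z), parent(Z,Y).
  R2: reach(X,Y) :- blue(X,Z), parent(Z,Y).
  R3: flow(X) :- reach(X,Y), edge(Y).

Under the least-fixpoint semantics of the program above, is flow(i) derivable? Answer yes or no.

round 1: derive reach(b,f) via R0 from blue(b,f)
round 1: derive reach(b,j) via R0 from blue(b,j)
round 1: derive reach(d,i) via R0 from blue(d,i)
round 1: derive reach(e,f) via R0 from blue(e,f)
round 1: derive reach(e,j) via R0 from blue(e,j)
round 1: derive reach(f,b) via R0 from blue(f,b)
round 1: derive reach(f,f) via R0 from blue(f,f)
round 1: derive reach(h,f) via R0 from blue(h,f)
round 1: derive reach(h,i) via R0 from blue(h,i)
round 1: derive reach(i,f) via R0 from blue(i,f)
round 1: derive reach(i,i) via R0 from blue(i,i)
round 1: derive reach(i,j) via R0 from blue(i,j)
round 1: derive reach(d,b) via R2 from blue(d,i), parent(i,b)
round 1: derive reach(d,e) via R2 from blue(d,i), parent(i,e)
round 1: derive reach(d,h) via R2 from blue(d,i), parent(i,h)
round 1: derive reach(f,h) via R2 from blue(f,b), parent(b,h)
round 1: derive reach(f,j) via R2 from blue(f,f), parent(f,j)
round 1: derive reach(h,b) via R2 from blue(h,i), parent(i,b)
round 1: derive reach(h,e) via R2 from blue(h,i), parent(i,e)
round 1: derive reach(h,h) via R2 from blue(h,i), parent(i,h)
round 1: derive reach(h,j) via R2 from blue(h,f), parent(f,j)
round 1: derive reach(i,b) via R2 from blue(i,i), parent(i,b)
round 1: derive reach(i,e) via R2 from blue(i,i), parent(i,e)
round 1: derive reach(i,h) via R2 from blue(i,i), parent(i,h)
round 2: derive reach(d,j) via R1 from reach(d,h), parent(h,j)
round 2: derive reach(f,e) via R1 from reach(f,h), parent(h,e)
round 2: derive flow(b) via R3 from reach(b,f), edge(f)
round 2: derive flow(d) via R3 from reach(d,h), edge(h)
round 2: derive flow(e) via R3 from reach(e,f), edge(f)
round 2: derive flow(f) via R3 from reach(f,f), edge(f)
round 2: derive flow(h) via R3 from reach(h,f), edge(f)
round 2: derive flow(i) via R3 from reach(i,f), edge(f)
round 3: derive reach(f,i) via R1 from reach(f,e), parent(e,i)

yes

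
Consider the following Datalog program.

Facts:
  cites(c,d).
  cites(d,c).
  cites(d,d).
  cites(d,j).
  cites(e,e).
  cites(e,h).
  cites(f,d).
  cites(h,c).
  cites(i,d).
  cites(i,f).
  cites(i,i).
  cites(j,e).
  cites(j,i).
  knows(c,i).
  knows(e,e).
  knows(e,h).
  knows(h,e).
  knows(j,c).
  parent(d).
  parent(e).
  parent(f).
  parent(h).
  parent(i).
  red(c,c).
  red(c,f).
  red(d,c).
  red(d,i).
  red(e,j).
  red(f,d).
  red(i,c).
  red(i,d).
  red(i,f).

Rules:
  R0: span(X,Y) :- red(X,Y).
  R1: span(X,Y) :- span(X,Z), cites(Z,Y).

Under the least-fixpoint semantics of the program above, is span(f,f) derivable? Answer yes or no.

round 1: derive span(c,c) via R0 from red(c,c)
round 1: derive span(c,f) via R0 from red(c,f)
round 1: derive span(d,c) via R0 from red(d,c)
round 1: derive span(d,i) via R0 from red(d,i)
round 1: derive span(e,j) via R0 from red(e,j)
round 1: derive span(f,d) via R0 from red(f,d)
round 1: derive span(i,c) via R0 from red(i,c)
round 1: derive span(i,d) via R0 from red(i,d)
round 1: derive span(i,f) via R0 from red(i,f)
round 2: derive span(c,d) via R1 from span(c,c), cites(c,d)
round 2: derive span(d,d) via R1 from span(d,c), cites(c,d)
round 2: derive span(d,f) via R1 from span(d,i), cites(i,f)
round 2: derive span(e,e) via R1 from span(e,j), cites(j,e)
round 2: derive span(e,i) via R1 from span(e,j), cites(j,i)
round 2: derive span(f,c) via R1 from span(f,d), cites(d,c)
round 2: derive span(f,j) via R1 from span(f,d), cites(d,j)
round 2: derive span(i,j) via R1 from span(i,d), cites(d,j)
round 3: derive span(c,j) via R1 from span(c,d), cites(d,j)
round 3: derive span(d,j) via R1 from span(d,d), cites(d,j)
round 3: derive span(e,d) via R1 from span(e,i), cites(i,d)
round 3: derive span(e,f) via R1 from span(e,i), cites(i,f)
round 3: derive span(e,h) via R1 from span(e,e), cites(e,h)
round 3: derive span(f,e) via R1 from span(f,j), cites(j,e)
round 3: derive span(f,i) via R1 from span(f,j), cites(j,i)
round 3: derive span(i,e) via R1 from span(i,j), cites(j,e)
round 3: derive span(i,i) via R1 from span(i,j), cites(j,i)
round 4: derive span(c,e) via R1 from span(c,j), cites(j,e)
round 4: derive span(c,i) via R1 from span(c,j), cites(j,i)
round 4: derive span(d,e) via R1 from span(d,j), cites(j,e)
round 4: derive span(e,c) via R1 from span(e,d), cites(d,c)
round 4: derive span(f,f) via R1 from span(f,i), cites(i,f)
round 4: derive span(f,h) via R1 from span(f,e), cites(e,h)
round 4: derive span(i,h) via R1 from span(i,e), cites(e,h)
round 5: derive span(c,h) via R1 from span(c,e), cites(e,h)
round 5: derive span(d,h) via R1 from span(d,e), cites(e,h)

yes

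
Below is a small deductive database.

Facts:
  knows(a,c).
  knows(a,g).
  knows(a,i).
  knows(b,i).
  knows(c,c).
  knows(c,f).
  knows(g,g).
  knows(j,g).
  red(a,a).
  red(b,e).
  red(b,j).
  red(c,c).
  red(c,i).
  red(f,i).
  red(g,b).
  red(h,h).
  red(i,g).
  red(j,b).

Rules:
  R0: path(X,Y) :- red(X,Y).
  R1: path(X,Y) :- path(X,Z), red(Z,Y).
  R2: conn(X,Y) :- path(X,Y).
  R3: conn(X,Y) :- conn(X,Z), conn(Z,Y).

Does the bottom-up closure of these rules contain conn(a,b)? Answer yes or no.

round 1: derive path(a,a) via R0 from red(a,a)
round 1: derive path(b,e) via R0 from red(b,e)
round 1: derive path(b,j) via R0 from red(b,j)
round 1: derive path(c,c) via R0 from red(c,c)
round 1: derive path(c,i) via R0 from red(c,i)
round 1: derive path(f,i) via R0 from red(f,i)
round 1: derive path(g,b) via R0 from red(g,b)
round 1: derive path(h,h) via R0 from red(h,h)
round 1: derive path(i,g) via R0 from red(i,g)
round 1: derive path(j,b) via R0 from red(j,b)
round 2: derive path(b,b) via R1 from path(b,j), red(j,b)
round 2: derive path(c,g) via R1 from path(c,i), red(i,g)
round 2: derive path(f,g) via R1 from path(f,i), red(i,g)
round 2: derive path(g,e) via R1 from path(g,b), red(b,e)
round 2: derive path(g,j) via R1 from path(g,b), red(b,j)
round 2: derive path(i,b) via R1 from path(i,g), red(g,b)
round 2: derive path(j,e) via R1 from path(j,b), red(b,e)
round 2: derive path(j,j) via R1 from path(j,b), red(b,j)
round 2: derive conn(a,a) via R2 from path(a,a)
round 2: derive conn(b,e) via R2 from path(b,e)
round 2: derive conn(b,j) via R2 from path(b,j)
round 2: derive conn(c,c) via R2 from path(c,c)
round 2: derive conn(c,i) via R2 from path(c,i)
round 2: derive conn(f,i) via R2 from path(f,i)
round 2: derive conn(g,b) via R2 from path(g,b)
round 2: derive conn(h,h) via R2 from path(h,h)
round 2: derive conn(i,g) via R2 from path(i,g)
round 2: derive conn(j,b) via R2 from path(j,b)
round 3: derive path(c,b) via R1 from path(c,g), red(g,b)
round 3: derive path(f,b) via R1 from path(f,g), red(g,b)
round 3: derive path(i,e) via R1 from path(i,b), red(b,e)
round 3: derive path(i,j) via R1 from path(i,b), red(b,j)
round 3: derive conn(b,b) via R2 from path(b,b)
round 3: derive conn(c,g) via R2 from path(c,g)
round 3: derive conn(f,g) via R2 from path(f,g)
round 3: derive conn(g,e) via R2 from path(g,e)
round 3: derive conn(g,j) via R2 from path(g,j)
round 3: derive conn(i,b) via R2 from path(i,b)
round 3: derive conn(j,e) via R2 from path(j,e)
round 3: derive conn(j,j) via R2 from path(j,j)
round 4: derive path(c,e) via R1 from path(c,b), red(b,e)
round 4: derive path(c,j) via R1 from path(c,b), red(b,j)
round 4: derive path(f,e) via R1 from path(f,b), red(b,e)
round 4: derive path(f,j) via R1 from path(f,b), red(b,j)
round 4: derive conn(c,b) via R2 from path(c,b)
round 4: derive conn(f,b) via R2 from path(f,b)
round 4: derive conn(i,e) via R2 from path(i,e)
round 4: derive conn(i,j) via R2 from path(i,j)
round 4: derive conn(c,e) via R3 from conn(c,g), conn(g,e)
round 4: derive conn(c,j) via R3 from conn(c,g), conn(g,j)
round 4: derive conn(f,e) via R3 from conn(f,g), conn(g,e)
round 4: derive conn(f,j) via R3 from conn(f,g), conn(g,j)

no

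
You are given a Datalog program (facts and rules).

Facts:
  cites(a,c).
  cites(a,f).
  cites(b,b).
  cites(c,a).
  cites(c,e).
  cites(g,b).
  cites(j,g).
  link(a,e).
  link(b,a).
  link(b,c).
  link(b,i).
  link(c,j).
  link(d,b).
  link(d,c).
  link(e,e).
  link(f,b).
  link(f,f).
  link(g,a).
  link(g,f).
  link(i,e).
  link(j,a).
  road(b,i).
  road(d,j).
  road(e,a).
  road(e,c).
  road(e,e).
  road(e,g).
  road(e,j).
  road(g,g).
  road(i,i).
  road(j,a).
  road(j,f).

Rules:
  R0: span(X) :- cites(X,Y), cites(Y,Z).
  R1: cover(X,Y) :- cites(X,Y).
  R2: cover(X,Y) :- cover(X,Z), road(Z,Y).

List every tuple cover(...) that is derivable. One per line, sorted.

round 1: derive cover(a,c) via R1 from cites(a,c)
round 1: derive cover(a,f) via R1 from cites(a,f)
round 1: derive cover(b,b) via R1 from cites(b,b)
round 1: derive cover(c,a) via R1 from cites(c,a)
round 1: derive cover(c,e) via R1 from cites(c,e)
round 1: derive cover(g,b) via R1 from cites(g,b)
round 1: derive cover(j,g) via R1 from cites(j,g)
round 2: derive cover(b,i) via R2 from cover(b,b), road(b,i)
round 2: derive cover(c,c) via R2 from cover(c,e), road(e,c)
round 2: derive cover(c,g) via R2 from cover(c,e), road(e,g)
round 2: derive cover(c,j) via R2 from cover(c,e), road(e,j)
round 2: derive cover(g,i) via R2 from cover(g,b), road(b,i)
round 3: derive cover(c,f) via R2 from cover(c,j), road(j,f)

cover(a,c)
cover(a,f)
cover(b,b)
cover(b,i)
cover(c,a)
cover(c,c)
cover(c,e)
cover(c,f)
cover(c,g)
cover(c,j)
cover(g,b)
cover(g,i)
cover(j,g)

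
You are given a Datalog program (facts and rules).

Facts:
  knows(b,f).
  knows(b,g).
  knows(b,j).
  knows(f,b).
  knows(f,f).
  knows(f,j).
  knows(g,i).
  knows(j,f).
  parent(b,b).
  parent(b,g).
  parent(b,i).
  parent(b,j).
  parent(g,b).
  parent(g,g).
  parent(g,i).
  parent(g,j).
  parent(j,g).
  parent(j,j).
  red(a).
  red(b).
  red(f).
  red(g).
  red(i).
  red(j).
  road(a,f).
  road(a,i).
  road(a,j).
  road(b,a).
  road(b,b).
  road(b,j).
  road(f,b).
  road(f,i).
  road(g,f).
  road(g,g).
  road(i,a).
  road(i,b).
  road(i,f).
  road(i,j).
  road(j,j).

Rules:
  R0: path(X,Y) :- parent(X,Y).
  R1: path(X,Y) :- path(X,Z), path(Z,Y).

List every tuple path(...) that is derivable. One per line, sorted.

path(b,b)
path(b,g)
path(b,i)
path(b,j)
path(g,b)
path(g,g)
path(g,i)
path(g,j)
path(j,b)
path(j,g)
path(j,i)
path(j,j)

round 1: derive path(b,b) via R0 from parent(b,b)
round 1: derive path(b,g) via R0 from parent(b,g)
round 1: derive path(b,i) via R0 from parent(b,i)
round 1: derive path(b,j) via R0 from parent(b,j)
round 1: derive path(g,b) via R0 from parent(g,b)
round 1: derive path(g,g) via R0 from parent(g,g)
round 1: derive path(g,i) via R0 from parent(g,i)
round 1: derive path(g,j) via R0 from parent(g,j)
round 1: derive path(j,g) via R0 from parent(j,g)
round 1: derive path(j,j) via R0 from parent(j,j)
round 2: derive path(j,b) via R1 from path(j,g), path(g,b)
round 2: derive path(j,i) via R1 from path(j,g), path(g,i)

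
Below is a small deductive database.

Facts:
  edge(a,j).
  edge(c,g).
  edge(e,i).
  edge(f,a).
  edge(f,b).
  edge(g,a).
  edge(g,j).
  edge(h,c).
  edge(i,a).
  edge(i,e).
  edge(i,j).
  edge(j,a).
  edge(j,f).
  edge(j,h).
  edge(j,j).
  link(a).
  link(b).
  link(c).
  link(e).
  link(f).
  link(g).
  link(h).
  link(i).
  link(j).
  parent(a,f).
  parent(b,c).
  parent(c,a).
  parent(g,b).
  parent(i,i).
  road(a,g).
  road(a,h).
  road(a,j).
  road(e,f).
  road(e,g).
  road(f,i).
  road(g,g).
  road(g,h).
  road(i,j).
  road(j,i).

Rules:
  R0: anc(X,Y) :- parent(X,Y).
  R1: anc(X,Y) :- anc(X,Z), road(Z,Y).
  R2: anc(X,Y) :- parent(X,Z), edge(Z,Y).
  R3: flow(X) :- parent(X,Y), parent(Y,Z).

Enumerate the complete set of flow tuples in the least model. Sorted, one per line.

flow(b)
flow(c)
flow(g)
flow(i)

round 1: derive flow(b) via R3 from parent(b,c), parent(c,a)
round 1: derive flow(c) via R3 from parent(c,a), parent(a,f)
round 1: derive flow(g) via R3 from parent(g,b), parent(b,c)
round 1: derive flow(i) via R3 from parent(i,i), parent(i,i)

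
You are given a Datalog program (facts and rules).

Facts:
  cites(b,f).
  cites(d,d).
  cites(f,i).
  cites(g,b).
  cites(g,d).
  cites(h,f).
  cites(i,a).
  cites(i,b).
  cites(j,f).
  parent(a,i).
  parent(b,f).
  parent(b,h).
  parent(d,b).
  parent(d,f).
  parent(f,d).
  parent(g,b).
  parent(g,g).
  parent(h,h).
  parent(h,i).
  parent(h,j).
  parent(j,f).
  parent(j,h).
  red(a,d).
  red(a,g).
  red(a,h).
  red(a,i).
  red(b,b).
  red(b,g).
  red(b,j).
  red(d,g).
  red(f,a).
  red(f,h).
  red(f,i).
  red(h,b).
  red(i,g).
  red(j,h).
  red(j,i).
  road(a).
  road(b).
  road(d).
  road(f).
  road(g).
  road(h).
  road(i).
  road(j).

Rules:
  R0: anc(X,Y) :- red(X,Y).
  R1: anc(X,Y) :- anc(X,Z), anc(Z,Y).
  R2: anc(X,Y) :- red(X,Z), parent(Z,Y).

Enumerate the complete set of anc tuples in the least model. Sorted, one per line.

round 1: derive anc(a,d) via R0 from red(a,d)
round 1: derive anc(a,g) via R0 from red(a,g)
round 1: derive anc(a,h) via R0 from red(a,h)
round 1: derive anc(a,i) via R0 from red(a,i)
round 1: derive anc(b,b) via R0 from red(b,b)
round 1: derive anc(b,g) via R0 from red(b,g)
round 1: derive anc(b,j) via R0 from red(b,j)
round 1: derive anc(d,g) via R0 from red(d,g)
round 1: derive anc(f,a) via R0 from red(f,a)
round 1: derive anc(f,h) via R0 from red(f,h)
round 1: derive anc(f,i) via R0 from red(f,i)
round 1: derive anc(h,b) via R0 from red(h,b)
round 1: derive anc(i,g) via R0 from red(i,g)
round 1: derive anc(j,h) via R0 from red(j,h)
round 1: derive anc(j,i) via R0 from red(j,i)
round 1: derive anc(a,b) via R2 from red(a,d), parent(d,b)
round 1: derive anc(a,f) via R2 from red(a,d), parent(d,f)
round 1: derive anc(a,j) via R2 from red(a,h), parent(h,j)
round 1: derive anc(b,f) via R2 from red(b,b), parent(b,f)
round 1: derive anc(b,h) via R2 from red(b,b), parent(b,h)
round 1: derive anc(d,b) via R2 from red(d,g), parent(g,b)
round 1: derive anc(f,j) via R2 from red(f,h), parent(h,j)
round 1: derive anc(h,f) via R2 from red(h,b), parent(b,f)
round 1: derive anc(h,h) via R2 from red(h,b), parent(b,h)
round 1: derive anc(i,b) via R2 from red(i,g), parent(g,b)
round 1: derive anc(j,j) via R2 from red(j,h), parent(h,j)
round 2: derive anc(a,a) via R1 from anc(a,f), anc(f,a)
round 2: derive anc(b,a) via R1 from anc(b,f), anc(f,a)
round 2: derive anc(b,i) via R1 from anc(b,f), anc(f,i)
round 2: derive anc(d,f) via R1 from anc(d,b), anc(b,f)
round 2: derive anc(d,h) via R1 from anc(d,b), anc(b,h)
round 2: derive anc(d,j) via R1 from anc(d,b), anc(b,j)
round 2: derive anc(f,b) via R1 from anc(f,a), anc(a,b)
round 2: derive anc(f,d) via R1 from anc(f,a), anc(a,d)
round 2: derive anc(f,f) via R1 from anc(f,a), anc(a,f)
round 2: derive anc(f,g) via R1 from anc(f,a), anc(a,g)
round 2: derive anc(h,a) via R1 from anc(h,f), anc(f,a)
round 2: derive anc(h,g) via R1 from anc(h,b), anc(b,g)
round 2: derive anc(h,i) via R1 from anc(h,f), anc(f,i)
round 2: derive anc(h,j) via R1 from anc(h,b), anc(b,j)
round 2: derive anc(i,f) via R1 from anc(i,b), anc(b,f)
round 2: derive anc(i,h) via R1 from anc(i,b), anc(b,h)
round 2: derive anc(i,j) via R1 from anc(i,b), anc(b,j)
round 2: derive anc(j,b) via R1 from anc(j,h), anc(h,b)
round 2: derive anc(j,f) via R1 from anc(j,h), anc(h,f)
round 2: derive anc(j,g) via R1 from anc(j,i), anc(i,g)
round 3: derive anc(b,d) via R1 from anc(b,a), anc(a,d)
round 3: derive anc(d,a) via R1 from anc(d,b), anc(b,a)
round 3: derive anc(d,d) via R1 from anc(d,f), anc(f,d)
round 3: derive anc(d,i) via R1 from anc(d,b), anc(b,i)
round 3: derive anc(h,d) via R1 from anc(h,a), anc(a,d)
round 3: derive anc(i,a) via R1 from anc(i,b), anc(b,a)
round 3: derive anc(i,d) via R1 from anc(i,f), anc(f,d)
round 3: derive anc(i,i) via R1 from anc(i,b), anc(b,i)
round 3: derive anc(j,a) via R1 from anc(j,b), anc(b,a)
round 3: derive anc(j,d) via R1 from anc(j,f), anc(f,d)

anc(a,a)
anc(a,b)
anc(a,d)
anc(a,f)
anc(a,g)
anc(a,h)
anc(a,i)
anc(a,j)
anc(b,a)
anc(b,b)
anc(b,d)
anc(b,f)
anc(b,g)
anc(b,h)
anc(b,i)
anc(b,j)
anc(d,a)
anc(d,b)
anc(d,d)
anc(d,f)
anc(d,g)
anc(d,h)
anc(d,i)
anc(d,j)
anc(f,a)
anc(f,b)
anc(f,d)
anc(f,f)
anc(f,g)
anc(f,h)
anc(f,i)
anc(f,j)
anc(h,a)
anc(h,b)
anc(h,d)
anc(h,f)
anc(h,g)
anc(h,h)
anc(h,i)
anc(h,j)
anc(i,a)
anc(i,b)
anc(i,d)
anc(i,f)
anc(i,g)
anc(i,h)
anc(i,i)
anc(i,j)
anc(j,a)
anc(j,b)
anc(j,d)
anc(j,f)
anc(j,g)
anc(j,h)
anc(j,i)
anc(j,j)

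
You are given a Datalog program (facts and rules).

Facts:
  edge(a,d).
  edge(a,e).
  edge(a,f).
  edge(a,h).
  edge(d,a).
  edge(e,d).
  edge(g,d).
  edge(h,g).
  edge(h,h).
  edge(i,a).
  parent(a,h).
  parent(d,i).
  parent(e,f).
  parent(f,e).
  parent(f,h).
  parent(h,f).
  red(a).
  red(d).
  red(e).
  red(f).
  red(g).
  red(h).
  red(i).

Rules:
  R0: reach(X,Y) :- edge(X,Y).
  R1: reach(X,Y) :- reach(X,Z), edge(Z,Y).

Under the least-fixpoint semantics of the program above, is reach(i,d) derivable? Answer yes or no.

round 1: derive reach(a,d) via R0 from edge(a,d)
round 1: derive reach(a,e) via R0 from edge(a,e)
round 1: derive reach(a,f) via R0 from edge(a,f)
round 1: derive reach(a,h) via R0 from edge(a,h)
round 1: derive reach(d,a) via R0 from edge(d,a)
round 1: derive reach(e,d) via R0 from edge(e,d)
round 1: derive reach(g,d) via R0 from edge(g,d)
round 1: derive reach(h,g) via R0 from edge(h,g)
round 1: derive reach(h,h) via R0 from edge(h,h)
round 1: derive reach(i,a) via R0 from edge(i,a)
round 2: derive reach(a,a) via R1 from reach(a,d), edge(d,a)
round 2: derive reach(a,g) via R1 from reach(a,h), edge(h,g)
round 2: derive reach(d,d) via R1 from reach(d,a), edge(a,d)
round 2: derive reach(d,e) via R1 from reach(d,a), edge(a,e)
round 2: derive reach(d,f) via R1 from reach(d,a), edge(a,f)
round 2: derive reach(d,h) via R1 from reach(d,a), edge(a,h)
round 2: derive reach(e,a) via R1 from reach(e,d), edge(d,a)
round 2: derive reach(g,a) via R1 from reach(g,d), edge(d,a)
round 2: derive reach(h,d) via R1 from reach(h,g), edge(g,d)
round 2: derive reach(i,d) via R1 from reach(i,a), edge(a,d)
round 2: derive reach(i,e) via R1 from reach(i,a), edge(a,e)
round 2: derive reach(i,f) via R1 from reach(i,a), edge(a,f)
round 2: derive reach(i,h) via R1 from reach(i,a), edge(a,h)
round 3: derive reach(d,g) via R1 from reach(d,h), edge(h,g)
round 3: derive reach(e,e) via R1 from reach(e,a), edge(a,e)
round 3: derive reach(e,f) via R1 from reach(e,a), edge(a,f)
round 3: derive reach(e,h) via R1 from reach(e,a), edge(a,h)
round 3: derive reach(g,e) via R1 from reach(g,a), edge(a,e)
round 3: derive reach(g,f) via R1 from reach(g,a), edge(a,f)
round 3: derive reach(g,h) via R1 from reach(g,a), edge(a,h)
round 3: derive reach(h,a) via R1 from reach(h,d), edge(d,a)
round 3: derive reach(i,g) via R1 from reach(i,h), edge(h,g)
round 4: derive reach(e,g) via R1 from reach(e,h), edge(h,g)
round 4: derive reach(g,g) via R1 from reach(g,h), edge(h,g)
round 4: derive reach(h,e) via R1 from reach(h,a), edge(a,e)
round 4: derive reach(h,f) via R1 from reach(h,a), edge(a,f)

yes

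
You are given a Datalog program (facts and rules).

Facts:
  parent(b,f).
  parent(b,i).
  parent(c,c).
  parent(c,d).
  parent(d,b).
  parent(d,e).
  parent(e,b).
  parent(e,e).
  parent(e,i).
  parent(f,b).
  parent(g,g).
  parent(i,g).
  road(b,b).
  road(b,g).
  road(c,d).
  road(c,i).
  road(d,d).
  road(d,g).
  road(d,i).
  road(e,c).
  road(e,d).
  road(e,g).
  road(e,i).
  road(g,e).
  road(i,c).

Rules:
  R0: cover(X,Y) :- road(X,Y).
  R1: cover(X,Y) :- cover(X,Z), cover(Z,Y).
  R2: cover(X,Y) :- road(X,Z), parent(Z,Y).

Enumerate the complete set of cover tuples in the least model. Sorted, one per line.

round 1: derive cover(b,b) via R0 from road(b,b)
round 1: derive cover(b,g) via R0 from road(b,g)
round 1: derive cover(c,d) via R0 from road(c,d)
round 1: derive cover(c,i) via R0 from road(c,i)
round 1: derive cover(d,d) via R0 from road(d,d)
round 1: derive cover(d,g) via R0 from road(d,g)
round 1: derive cover(d,i) via R0 from road(d,i)
round 1: derive cover(e,c) via R0 from road(e,c)
round 1: derive cover(e,d) via R0 from road(e,d)
round 1: derive cover(e,g) via R0 from road(e,g)
round 1: derive cover(e,i) via R0 from road(e,i)
round 1: derive cover(g,e) via R0 from road(g,e)
round 1: derive cover(i,c) via R0 from road(i,c)
round 1: derive cover(b,f) via R2 from road(b,b), parent(b,f)
round 1: derive cover(b,i) via R2 from road(b,b), parent(b,i)
round 1: derive cover(c,b) via R2 from road(c,d), parent(d,b)
round 1: derive cover(c,e) via R2 from road(c,d), parent(d,e)
round 1: derive cover(c,g) via R2 from road(c,i), parent(i,g)
round 1: derive cover(d,b) via R2 from road(d,d), parent(d,b)
round 1: derive cover(d,e) via R2 from road(d,d), parent(d,e)
round 1: derive cover(e,b) via R2 from road(e,d), parent(d,b)
round 1: derive cover(e,e) via R2 from road(e,d), parent(d,e)
round 1: derive cover(g,b) via R2 from road(g,e), parent(e,b)
round 1: derive cover(g,i) via R2 from road(g,e), parent(e,i)
round 1: derive cover(i,d) via R2 from road(i,c), parent(c,d)
round 2: derive cover(b,c) via R1 from cover(b,i), cover(i,c)
round 2: derive cover(b,d) via R1 from cover(b,i), cover(i,d)
round 2: derive cover(b,e) via R1 from cover(b,g), cover(g,e)
round 2: derive cover(c,c) via R1 from cover(c,e), cover(e,c)
round 2: derive cover(c,f) via R1 from cover(c,b), cover(b,f)
round 2: derive cover(d,c) via R1 from cover(d,e), cover(e,c)
round 2: derive cover(d,f) via R1 from cover(d,b), cover(b,f)
round 2: derive cover(e,f) via R1 from cover(e,b), cover(b,f)
round 2: derive cover(g,c) via R1 from cover(g,e), cover(e,c)
round 2: derive cover(g,d) via R1 from cover(g,e), cover(e,d)
round 2: derive cover(g,f) via R1 from cover(g,b), cover(b,f)
round 2: derive cover(g,g) via R1 from cover(g,b), cover(b,g)
round 2: derive cover(i,b) via R1 from cover(i,c), cover(c,b)
round 2: derive cover(i,e) via R1 from cover(i,c), cover(c,e)
round 2: derive cover(i,g) via R1 from cover(i,c), cover(c,g)
round 2: derive cover(i,i) via R1 from cover(i,c), cover(c,i)
round 3: derive cover(i,f) via R1 from cover(i,b), cover(b,f)

cover(b,b)
cover(b,c)
cover(b,d)
cover(b,e)
cover(b,f)
cover(b,g)
cover(b,i)
cover(c,b)
cover(c,c)
cover(c,d)
cover(c,e)
cover(c,f)
cover(c,g)
cover(c,i)
cover(d,b)
cover(d,c)
cover(d,d)
cover(d,e)
cover(d,f)
cover(d,g)
cover(d,i)
cover(e,b)
cover(e,c)
cover(e,d)
cover(e,e)
cover(e,f)
cover(e,g)
cover(e,i)
cover(g,b)
cover(g,c)
cover(g,d)
cover(g,e)
cover(g,f)
cover(g,g)
cover(g,i)
cover(i,b)
cover(i,c)
cover(i,d)
cover(i,e)
cover(i,f)
cover(i,g)
cover(i,i)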